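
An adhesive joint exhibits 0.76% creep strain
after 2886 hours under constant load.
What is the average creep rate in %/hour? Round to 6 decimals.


Creep rate = strain / time
= 0.76 / 2886
= 0.000263 %/h

0.000263


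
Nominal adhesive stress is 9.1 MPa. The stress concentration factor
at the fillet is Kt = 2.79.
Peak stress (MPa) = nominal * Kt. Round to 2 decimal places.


Peak = 9.1 * 2.79 = 25.39 MPa

25.39


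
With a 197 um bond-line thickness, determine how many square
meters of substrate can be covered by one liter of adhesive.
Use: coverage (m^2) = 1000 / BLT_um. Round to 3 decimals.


Coverage = 1000 / 197 = 5.076 m^2

5.076


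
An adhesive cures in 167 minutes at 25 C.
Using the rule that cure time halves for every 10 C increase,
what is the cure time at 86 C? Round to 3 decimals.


Factor = 2^((86 - 25) / 10) = 68.5935
Cure time = 167 / 68.5935
= 2.435 minutes

2.435


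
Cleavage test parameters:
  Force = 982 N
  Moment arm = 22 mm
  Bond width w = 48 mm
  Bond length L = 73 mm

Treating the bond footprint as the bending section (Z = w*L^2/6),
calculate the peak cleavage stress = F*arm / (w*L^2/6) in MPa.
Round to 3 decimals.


M = 982 * 22 = 21604 N*mm
Z = 48 * 73^2 / 6 = 255792 / 6 mm^3
sigma = M / Z = 6 * 21604 / 255792 = 129624 / 255792
= 0.507 MPa

0.507


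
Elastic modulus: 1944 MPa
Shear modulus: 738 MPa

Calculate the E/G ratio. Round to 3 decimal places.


E / G = 1944 / 738 = 2.634

2.634


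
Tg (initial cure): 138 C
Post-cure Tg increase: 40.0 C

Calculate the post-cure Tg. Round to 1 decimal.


Post-cure Tg = 138 + 40.0 = 178.0 C

178.0


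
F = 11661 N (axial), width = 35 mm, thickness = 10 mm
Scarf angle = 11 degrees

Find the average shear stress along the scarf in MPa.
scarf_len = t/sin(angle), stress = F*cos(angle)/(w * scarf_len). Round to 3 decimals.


scarf_len = 10/sin(11 deg) = 52.4084
cos(11 deg) = 0.981627
stress = 11661*0.981627/(35*52.4084) = 6.240 MPa

6.240


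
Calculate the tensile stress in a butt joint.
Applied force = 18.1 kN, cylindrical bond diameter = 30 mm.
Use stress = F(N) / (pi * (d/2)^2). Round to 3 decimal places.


A = pi * 15.0^2 = 706.8583 mm^2
sigma = 18100.0 / 706.8583 = 25.606 MPa

25.606


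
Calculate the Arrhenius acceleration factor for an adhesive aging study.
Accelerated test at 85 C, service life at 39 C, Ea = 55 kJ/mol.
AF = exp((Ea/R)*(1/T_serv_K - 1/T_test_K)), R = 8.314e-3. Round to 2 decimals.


T_test = 358.15 K, T_serv = 312.15 K
Ea/R = 55 / 0.008314 = 6615.35
AF = exp(6615.35 * (1/312.15 - 1/358.15))
= 15.21

15.21


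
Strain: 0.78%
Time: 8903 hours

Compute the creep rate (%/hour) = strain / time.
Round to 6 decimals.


Creep rate = 0.78 / 8903
= 0.000088 %/h

0.000088


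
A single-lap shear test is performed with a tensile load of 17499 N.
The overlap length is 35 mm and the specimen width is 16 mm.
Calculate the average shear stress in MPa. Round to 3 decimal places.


Shear stress = F / (overlap * width)
= 17499 / (35 * 16)
= 17499 / 560
= 31.248 MPa

31.248


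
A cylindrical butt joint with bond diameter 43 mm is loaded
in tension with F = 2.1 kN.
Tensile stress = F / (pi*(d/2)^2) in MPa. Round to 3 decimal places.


Area = pi * (43/2)^2 = 1452.2012 mm^2
Stress = 2.1*1000 / 1452.2012
= 1.446 MPa

1.446


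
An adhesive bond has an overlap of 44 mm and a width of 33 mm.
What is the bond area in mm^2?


Bond area = overlap * width
= 44 * 33
= 1452 mm^2

1452


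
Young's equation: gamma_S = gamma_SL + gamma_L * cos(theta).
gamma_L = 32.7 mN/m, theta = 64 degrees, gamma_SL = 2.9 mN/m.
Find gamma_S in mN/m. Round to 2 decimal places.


cos(64 deg) = 0.438371
gamma_S = 2.9 + 32.7 * 0.438371
= 17.23 mN/m

17.23


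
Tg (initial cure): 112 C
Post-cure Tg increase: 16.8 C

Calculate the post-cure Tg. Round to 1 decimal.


Post-cure Tg = 112 + 16.8 = 128.8 C

128.8


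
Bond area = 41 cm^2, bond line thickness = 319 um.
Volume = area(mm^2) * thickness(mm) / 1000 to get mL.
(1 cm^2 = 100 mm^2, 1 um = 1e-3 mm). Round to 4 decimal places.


area_mm2 = 41 * 100 = 4100
blt_mm = 319 * 1e-3 = 0.319
vol_mm3 = 4100 * 0.319 = 1307.9
vol_mL = 1307.9 / 1000 = 1.3079 mL

1.3079


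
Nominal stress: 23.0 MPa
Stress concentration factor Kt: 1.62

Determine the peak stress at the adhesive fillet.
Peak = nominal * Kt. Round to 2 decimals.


Peak stress = 23.0 * 1.62
= 37.26 MPa

37.26


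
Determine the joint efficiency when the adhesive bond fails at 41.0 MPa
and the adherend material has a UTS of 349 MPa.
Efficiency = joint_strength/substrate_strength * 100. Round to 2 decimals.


Joint efficiency = 41.0 / 349 * 100
= 11.75%

11.75


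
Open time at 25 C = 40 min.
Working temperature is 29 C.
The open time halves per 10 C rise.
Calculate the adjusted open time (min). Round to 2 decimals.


factor = 2^((29 - 25) / 10) = 1.3195
ot = 40 / 1.3195 = 30.31 min

30.31


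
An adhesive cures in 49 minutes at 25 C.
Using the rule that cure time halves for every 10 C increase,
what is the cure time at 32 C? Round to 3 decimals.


Factor = 2^((32 - 25) / 10) = 1.6245
Cure time = 49 / 1.6245
= 30.163 minutes

30.163


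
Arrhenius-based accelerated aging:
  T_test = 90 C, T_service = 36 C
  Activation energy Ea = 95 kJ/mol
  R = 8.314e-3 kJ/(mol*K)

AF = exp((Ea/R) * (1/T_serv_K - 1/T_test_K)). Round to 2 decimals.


T_test_K = 363.15, T_serv_K = 309.15
AF = exp((95/8.314e-3) * (1/309.15 - 1/363.15))
= 243.73

243.73


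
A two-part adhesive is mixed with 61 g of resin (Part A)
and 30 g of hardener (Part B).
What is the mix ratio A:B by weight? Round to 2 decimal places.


Mix ratio = mass_A / mass_B
= 61 / 30
= 2.03

2.03


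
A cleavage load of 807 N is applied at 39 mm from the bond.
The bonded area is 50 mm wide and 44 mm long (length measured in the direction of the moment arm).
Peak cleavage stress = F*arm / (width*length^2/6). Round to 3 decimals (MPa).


Moment = 807 * 39 = 31473 N*mm
Section modulus = 50 * 1936 / 6 = 96800 / 6 mm^3
Stress = 31473 / (96800 / 6) = 188838 / 96800
= 1.951 MPa

1.951


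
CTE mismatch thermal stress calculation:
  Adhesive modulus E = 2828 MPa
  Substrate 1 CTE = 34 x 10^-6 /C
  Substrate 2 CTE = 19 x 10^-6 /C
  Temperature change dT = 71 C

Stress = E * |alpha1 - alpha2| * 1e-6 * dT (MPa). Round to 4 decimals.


delta_alpha = |34 - 19| = 15 x 10^-6/C
Stress = 2828 * 15e-6 * 71
= 3.0118 MPa

3.0118


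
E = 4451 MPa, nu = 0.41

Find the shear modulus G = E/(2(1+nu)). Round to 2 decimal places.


G = 4451 / (2 * 1.41)
= 1578.37 MPa

1578.37


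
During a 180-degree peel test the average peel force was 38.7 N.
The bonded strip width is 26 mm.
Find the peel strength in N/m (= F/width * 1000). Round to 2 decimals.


Peel strength = F/width * 1000
= 38.7 / 26 * 1000
= 1488.46 N/m

1488.46


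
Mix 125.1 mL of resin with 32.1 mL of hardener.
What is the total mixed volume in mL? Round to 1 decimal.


Total = 125.1 + 32.1 = 157.2 mL

157.2


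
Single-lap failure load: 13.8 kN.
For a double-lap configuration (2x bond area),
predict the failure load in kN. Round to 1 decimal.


Failure load = 13.8 * 2 = 27.6 kN

27.6


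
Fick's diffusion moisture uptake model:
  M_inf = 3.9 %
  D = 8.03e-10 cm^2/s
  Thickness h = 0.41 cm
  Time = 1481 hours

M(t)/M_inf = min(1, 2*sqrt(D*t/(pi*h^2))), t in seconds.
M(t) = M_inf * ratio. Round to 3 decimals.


t_sec = 1481 * 3600 = 5331600
ratio = 2*sqrt(8.03e-10*5331600/(pi*0.41^2))
= min(1, 0.180077)
= 0.180077
M(t) = 3.9 * 0.180077 = 0.702 %

0.702


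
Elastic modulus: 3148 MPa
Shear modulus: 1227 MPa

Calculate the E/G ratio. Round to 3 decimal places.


E / G = 3148 / 1227 = 2.566

2.566


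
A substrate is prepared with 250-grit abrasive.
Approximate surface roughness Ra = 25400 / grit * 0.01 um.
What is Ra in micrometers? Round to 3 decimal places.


Ra = 25400 / 250 * 0.01 = 1.016 um

1.016


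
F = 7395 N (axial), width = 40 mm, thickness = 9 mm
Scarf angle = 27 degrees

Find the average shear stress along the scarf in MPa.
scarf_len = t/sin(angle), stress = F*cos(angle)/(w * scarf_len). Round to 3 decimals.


scarf_len = 9/sin(27 deg) = 19.8242
cos(27 deg) = 0.891007
stress = 7395*0.891007/(40*19.8242) = 8.309 MPa

8.309


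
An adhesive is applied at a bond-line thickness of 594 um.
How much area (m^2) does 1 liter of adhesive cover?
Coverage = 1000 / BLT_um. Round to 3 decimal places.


Coverage = 1000 / 594 = 1.684 m^2

1.684


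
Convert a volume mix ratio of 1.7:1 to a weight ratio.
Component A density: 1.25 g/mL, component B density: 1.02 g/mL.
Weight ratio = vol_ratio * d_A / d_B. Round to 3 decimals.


= 1.7 * 1.25 / 1.02 = 2.083

2.083


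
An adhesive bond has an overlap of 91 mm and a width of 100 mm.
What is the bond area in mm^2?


Bond area = overlap * width
= 91 * 100
= 9100 mm^2

9100


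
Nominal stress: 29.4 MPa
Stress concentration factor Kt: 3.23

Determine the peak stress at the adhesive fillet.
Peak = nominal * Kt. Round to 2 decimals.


Peak stress = 29.4 * 3.23
= 94.96 MPa

94.96


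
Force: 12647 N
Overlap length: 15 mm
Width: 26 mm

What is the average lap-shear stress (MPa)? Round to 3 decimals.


Average shear stress = F / (overlap * width)
= 12647 / (15 * 26)
= 32.428 MPa

32.428


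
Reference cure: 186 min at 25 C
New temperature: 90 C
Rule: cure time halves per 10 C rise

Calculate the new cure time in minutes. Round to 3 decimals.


factor = 2^((90-25)/10) = 90.5097
t_new = 186 / 90.5097 = 2.055 min

2.055


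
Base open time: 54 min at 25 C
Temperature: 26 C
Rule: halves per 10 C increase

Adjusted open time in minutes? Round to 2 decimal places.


Acceleration = 2^((26-25)/10) = 1.0718
Open time = 54 / 1.0718 = 50.38 min

50.38


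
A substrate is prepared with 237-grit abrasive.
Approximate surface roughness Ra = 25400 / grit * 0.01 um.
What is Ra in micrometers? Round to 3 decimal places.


Ra = 25400 / 237 * 0.01 = 1.072 um

1.072


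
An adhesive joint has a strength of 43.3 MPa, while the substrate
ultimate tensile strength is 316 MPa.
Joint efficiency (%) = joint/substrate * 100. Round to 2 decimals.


Efficiency = 43.3 / 316 * 100
= 13.70%

13.70


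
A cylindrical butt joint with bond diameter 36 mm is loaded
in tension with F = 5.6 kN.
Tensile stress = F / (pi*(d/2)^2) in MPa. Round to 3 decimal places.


Area = pi * (36/2)^2 = 1017.8760 mm^2
Stress = 5.6*1000 / 1017.8760
= 5.502 MPa

5.502


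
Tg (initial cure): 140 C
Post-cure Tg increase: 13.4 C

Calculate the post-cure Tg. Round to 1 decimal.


Post-cure Tg = 140 + 13.4 = 153.4 C

153.4


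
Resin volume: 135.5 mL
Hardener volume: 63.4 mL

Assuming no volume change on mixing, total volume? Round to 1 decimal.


V_total = 135.5 + 63.4 = 198.9 mL

198.9


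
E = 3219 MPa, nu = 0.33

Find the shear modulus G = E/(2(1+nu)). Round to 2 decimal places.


G = 3219 / (2 * 1.33)
= 1210.15 MPa

1210.15


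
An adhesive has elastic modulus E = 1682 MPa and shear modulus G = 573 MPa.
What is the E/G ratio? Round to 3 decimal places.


E/G = 1682 / 573 = 2.935

2.935


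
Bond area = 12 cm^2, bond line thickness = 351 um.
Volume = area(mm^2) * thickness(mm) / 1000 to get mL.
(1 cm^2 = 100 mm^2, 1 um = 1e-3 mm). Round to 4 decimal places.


area_mm2 = 12 * 100 = 1200
blt_mm = 351 * 1e-3 = 0.351
vol_mm3 = 1200 * 0.351 = 421.2
vol_mL = 421.2 / 1000 = 0.4212 mL

0.4212


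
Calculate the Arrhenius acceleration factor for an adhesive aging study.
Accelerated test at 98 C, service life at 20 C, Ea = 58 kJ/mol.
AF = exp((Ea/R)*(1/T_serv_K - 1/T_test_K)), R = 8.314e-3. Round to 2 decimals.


T_test = 371.15 K, T_serv = 293.15 K
Ea/R = 58 / 0.008314 = 6976.18
AF = exp(6976.18 * (1/293.15 - 1/371.15))
= 148.59

148.59


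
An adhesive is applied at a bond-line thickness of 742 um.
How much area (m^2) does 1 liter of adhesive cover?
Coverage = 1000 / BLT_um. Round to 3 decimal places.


Coverage = 1000 / 742 = 1.348 m^2

1.348


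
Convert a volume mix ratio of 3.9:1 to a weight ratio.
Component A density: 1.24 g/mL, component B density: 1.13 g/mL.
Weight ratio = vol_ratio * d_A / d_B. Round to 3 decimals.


= 3.9 * 1.24 / 1.13 = 4.280

4.280


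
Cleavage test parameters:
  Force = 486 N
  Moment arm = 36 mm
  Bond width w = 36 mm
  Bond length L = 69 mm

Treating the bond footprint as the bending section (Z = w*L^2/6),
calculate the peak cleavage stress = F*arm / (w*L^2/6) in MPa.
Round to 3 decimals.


M = 486 * 36 = 17496 N*mm
Z = 36 * 69^2 / 6 = 171396 / 6 mm^3
sigma = M / Z = 6 * 17496 / 171396 = 104976 / 171396
= 0.612 MPa

0.612


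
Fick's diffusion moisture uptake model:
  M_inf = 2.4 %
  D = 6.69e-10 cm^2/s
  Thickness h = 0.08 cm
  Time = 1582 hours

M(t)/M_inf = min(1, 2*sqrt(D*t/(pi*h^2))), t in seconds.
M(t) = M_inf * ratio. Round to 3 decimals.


t_sec = 1582 * 3600 = 5695200
ratio = 2*sqrt(6.69e-10*5695200/(pi*0.08^2))
= min(1, 0.870628)
= 0.870628
M(t) = 2.4 * 0.870628 = 2.090 %

2.090


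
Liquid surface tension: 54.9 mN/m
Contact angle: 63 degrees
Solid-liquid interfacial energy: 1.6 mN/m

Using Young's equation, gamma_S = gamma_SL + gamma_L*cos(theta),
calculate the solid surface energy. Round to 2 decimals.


gamma_S = 1.6 + 54.9 * cos(63)
= 26.52 mN/m

26.52


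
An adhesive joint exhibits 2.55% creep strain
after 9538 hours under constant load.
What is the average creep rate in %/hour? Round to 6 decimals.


Creep rate = strain / time
= 2.55 / 9538
= 0.000267 %/h

0.000267


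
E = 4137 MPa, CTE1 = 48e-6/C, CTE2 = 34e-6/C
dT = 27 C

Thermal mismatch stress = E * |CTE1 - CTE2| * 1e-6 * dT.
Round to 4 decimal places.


= 4137 * 14e-6 * 27
= 1.5638 MPa

1.5638


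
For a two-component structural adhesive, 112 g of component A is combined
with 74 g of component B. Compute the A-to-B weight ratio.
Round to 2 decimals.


Weight ratio A:B = 112 / 74
= 1.51

1.51


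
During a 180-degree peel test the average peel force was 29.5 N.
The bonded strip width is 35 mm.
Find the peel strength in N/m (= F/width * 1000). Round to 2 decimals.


Peel strength = F/width * 1000
= 29.5 / 35 * 1000
= 842.86 N/m

842.86


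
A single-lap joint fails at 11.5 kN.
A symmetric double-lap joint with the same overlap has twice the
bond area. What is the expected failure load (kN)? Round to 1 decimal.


Double-lap load = 2 * 11.5 = 23.0 kN

23.0


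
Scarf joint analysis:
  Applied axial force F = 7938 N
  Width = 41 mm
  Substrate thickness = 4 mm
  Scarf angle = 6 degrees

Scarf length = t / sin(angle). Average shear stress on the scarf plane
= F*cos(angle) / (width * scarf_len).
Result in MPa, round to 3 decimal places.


Scarf length = 4 / sin(6 deg) = 38.2671 mm
cos(6 deg) = 0.994522
Shear = 7938 * 0.994522 / (41 * 38.2671)
= 5.032 MPa

5.032


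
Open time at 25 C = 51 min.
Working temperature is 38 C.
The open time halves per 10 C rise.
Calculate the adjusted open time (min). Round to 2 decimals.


factor = 2^((38 - 25) / 10) = 2.4623
ot = 51 / 2.4623 = 20.71 min

20.71


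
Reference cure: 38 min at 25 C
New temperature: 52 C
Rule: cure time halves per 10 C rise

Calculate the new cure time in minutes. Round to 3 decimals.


factor = 2^((52-25)/10) = 6.4980
t_new = 38 / 6.4980 = 5.848 min

5.848


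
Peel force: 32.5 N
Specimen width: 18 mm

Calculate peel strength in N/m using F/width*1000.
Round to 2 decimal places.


Peel strength = 32.5 / 18 * 1000 = 1805.56 N/m

1805.56


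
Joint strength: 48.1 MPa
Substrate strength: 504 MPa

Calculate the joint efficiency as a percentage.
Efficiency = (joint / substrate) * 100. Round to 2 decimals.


Efficiency = (48.1 / 504) * 100 = 9.54%

9.54


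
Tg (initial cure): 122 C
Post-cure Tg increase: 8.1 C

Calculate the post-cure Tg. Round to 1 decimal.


Post-cure Tg = 122 + 8.1 = 130.1 C

130.1


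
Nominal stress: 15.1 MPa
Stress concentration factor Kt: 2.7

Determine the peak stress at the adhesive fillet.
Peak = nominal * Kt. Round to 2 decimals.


Peak stress = 15.1 * 2.7
= 40.77 MPa

40.77


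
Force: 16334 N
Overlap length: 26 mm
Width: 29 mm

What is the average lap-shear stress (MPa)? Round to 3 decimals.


Average shear stress = F / (overlap * width)
= 16334 / (26 * 29)
= 21.663 MPa

21.663


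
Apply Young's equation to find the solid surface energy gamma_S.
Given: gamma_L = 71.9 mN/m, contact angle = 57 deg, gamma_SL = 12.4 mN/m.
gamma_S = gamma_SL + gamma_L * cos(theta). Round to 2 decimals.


theta_rad = 57 * pi/180 = 0.994838
gamma_S = 12.4 + 71.9 * cos(0.994838)
= 51.56 mN/m

51.56


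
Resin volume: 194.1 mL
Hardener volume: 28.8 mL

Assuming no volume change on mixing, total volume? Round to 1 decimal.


V_total = 194.1 + 28.8 = 222.9 mL

222.9


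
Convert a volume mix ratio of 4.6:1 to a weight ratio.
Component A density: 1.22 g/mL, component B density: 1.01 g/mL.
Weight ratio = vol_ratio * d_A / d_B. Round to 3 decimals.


= 4.6 * 1.22 / 1.01 = 5.556

5.556


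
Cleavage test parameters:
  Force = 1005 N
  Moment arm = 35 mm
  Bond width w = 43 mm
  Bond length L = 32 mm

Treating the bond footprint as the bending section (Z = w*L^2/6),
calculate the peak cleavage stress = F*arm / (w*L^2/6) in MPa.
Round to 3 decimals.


M = 1005 * 35 = 35175 N*mm
Z = 43 * 32^2 / 6 = 44032 / 6 mm^3
sigma = M / Z = 6 * 35175 / 44032 = 211050 / 44032
= 4.793 MPa

4.793


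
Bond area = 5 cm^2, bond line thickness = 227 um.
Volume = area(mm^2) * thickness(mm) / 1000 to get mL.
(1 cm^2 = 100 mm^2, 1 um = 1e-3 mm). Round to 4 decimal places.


area_mm2 = 5 * 100 = 500
blt_mm = 227 * 1e-3 = 0.227
vol_mm3 = 500 * 0.227 = 113.5
vol_mL = 113.5 / 1000 = 0.1135 mL

0.1135


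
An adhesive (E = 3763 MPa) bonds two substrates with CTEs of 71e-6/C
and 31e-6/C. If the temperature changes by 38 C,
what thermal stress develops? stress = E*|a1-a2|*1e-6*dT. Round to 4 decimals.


Stress = 3763 * |71 - 31| * 1e-6 * 38
= 5.7198 MPa

5.7198


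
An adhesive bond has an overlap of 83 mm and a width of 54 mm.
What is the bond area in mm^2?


Bond area = overlap * width
= 83 * 54
= 4482 mm^2

4482


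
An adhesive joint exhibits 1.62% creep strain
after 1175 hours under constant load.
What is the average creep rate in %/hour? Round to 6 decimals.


Creep rate = strain / time
= 1.62 / 1175
= 0.001379 %/h

0.001379


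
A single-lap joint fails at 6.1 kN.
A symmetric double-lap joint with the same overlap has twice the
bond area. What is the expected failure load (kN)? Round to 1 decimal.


Double-lap load = 2 * 6.1 = 12.2 kN

12.2


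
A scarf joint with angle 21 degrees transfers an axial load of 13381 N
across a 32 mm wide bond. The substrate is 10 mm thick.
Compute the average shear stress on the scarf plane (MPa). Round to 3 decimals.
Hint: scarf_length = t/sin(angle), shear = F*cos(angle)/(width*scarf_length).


scarf_length = 10 / sin(21 deg) = 27.9043 mm
cos(21 deg) = 0.933580
shear stress = 13381 * 0.933580 / (32 * 27.9043)
= 13.990 MPa

13.990


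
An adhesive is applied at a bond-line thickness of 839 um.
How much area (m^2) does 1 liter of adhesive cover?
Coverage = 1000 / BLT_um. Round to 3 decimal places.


Coverage = 1000 / 839 = 1.192 m^2

1.192


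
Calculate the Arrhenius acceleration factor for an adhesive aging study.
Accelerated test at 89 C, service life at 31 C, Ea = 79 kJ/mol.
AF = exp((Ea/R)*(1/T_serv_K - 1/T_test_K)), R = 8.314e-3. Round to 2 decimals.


T_test = 362.15 K, T_serv = 304.15 K
Ea/R = 79 / 0.008314 = 9502.04
AF = exp(9502.04 * (1/304.15 - 1/362.15))
= 148.92

148.92


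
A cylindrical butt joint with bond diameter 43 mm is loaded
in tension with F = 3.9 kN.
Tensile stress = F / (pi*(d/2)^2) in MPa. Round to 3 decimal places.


Area = pi * (43/2)^2 = 1452.2012 mm^2
Stress = 3.9*1000 / 1452.2012
= 2.686 MPa

2.686


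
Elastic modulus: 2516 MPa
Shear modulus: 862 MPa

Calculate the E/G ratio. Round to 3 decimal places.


E / G = 2516 / 862 = 2.919

2.919


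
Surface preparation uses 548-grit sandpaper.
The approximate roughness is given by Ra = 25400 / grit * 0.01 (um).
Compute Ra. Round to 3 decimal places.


Ra = 25400 / 548 * 0.01
= 254 / 548
= 0.464 um

0.464


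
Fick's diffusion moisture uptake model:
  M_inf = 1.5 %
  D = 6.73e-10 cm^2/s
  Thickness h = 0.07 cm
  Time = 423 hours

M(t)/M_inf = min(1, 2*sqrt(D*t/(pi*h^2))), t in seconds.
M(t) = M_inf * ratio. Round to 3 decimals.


t_sec = 423 * 3600 = 1522800
ratio = 2*sqrt(6.73e-10*1522800/(pi*0.07^2))
= min(1, 0.516043)
= 0.516043
M(t) = 1.5 * 0.516043 = 0.774 %

0.774


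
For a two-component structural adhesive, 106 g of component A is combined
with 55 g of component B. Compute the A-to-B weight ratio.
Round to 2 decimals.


Weight ratio A:B = 106 / 55
= 1.93

1.93


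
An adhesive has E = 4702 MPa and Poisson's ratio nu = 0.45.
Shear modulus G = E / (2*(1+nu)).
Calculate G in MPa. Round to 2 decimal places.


G = 4702 / (2*(1+0.45))
= 4702 / 2.90
= 1621.38 MPa

1621.38


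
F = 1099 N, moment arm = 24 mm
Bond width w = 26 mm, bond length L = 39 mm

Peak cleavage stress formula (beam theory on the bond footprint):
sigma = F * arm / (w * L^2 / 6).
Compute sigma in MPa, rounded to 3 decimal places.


sigma = (1099 * 24) / (26 * 1521 / 6)
= 26376 * 6 / 39546
= 158256 / 39546
= 4.002 MPa

4.002


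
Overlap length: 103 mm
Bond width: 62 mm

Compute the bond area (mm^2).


Bond area = 103 * 62 = 6386 mm^2

6386


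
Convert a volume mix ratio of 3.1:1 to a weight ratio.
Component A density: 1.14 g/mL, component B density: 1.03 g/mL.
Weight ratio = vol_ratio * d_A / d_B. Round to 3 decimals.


= 3.1 * 1.14 / 1.03 = 3.431

3.431


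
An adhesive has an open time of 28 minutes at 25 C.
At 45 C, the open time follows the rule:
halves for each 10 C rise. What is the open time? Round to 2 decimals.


Factor = 2^((45-25)/10) = 4.0000
Open time = 28 / 4.0000 = 7.00 min

7.00


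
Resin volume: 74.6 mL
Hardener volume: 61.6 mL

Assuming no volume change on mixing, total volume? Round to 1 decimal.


V_total = 74.6 + 61.6 = 136.2 mL

136.2


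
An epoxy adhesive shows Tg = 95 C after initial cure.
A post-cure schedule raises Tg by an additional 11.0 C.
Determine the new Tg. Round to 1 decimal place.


New Tg = 95 + 11.0
= 106.0 C

106.0


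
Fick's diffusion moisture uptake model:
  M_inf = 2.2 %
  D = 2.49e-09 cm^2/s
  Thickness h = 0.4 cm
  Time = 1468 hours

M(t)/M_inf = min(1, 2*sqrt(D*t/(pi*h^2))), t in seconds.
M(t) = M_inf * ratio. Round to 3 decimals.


t_sec = 1468 * 3600 = 5284800
ratio = 2*sqrt(2.49e-09*5284800/(pi*0.4^2))
= min(1, 0.323600)
= 0.323600
M(t) = 2.2 * 0.323600 = 0.712 %

0.712


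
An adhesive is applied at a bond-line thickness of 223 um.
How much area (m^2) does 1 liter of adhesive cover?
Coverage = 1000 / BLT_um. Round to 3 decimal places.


Coverage = 1000 / 223 = 4.484 m^2

4.484


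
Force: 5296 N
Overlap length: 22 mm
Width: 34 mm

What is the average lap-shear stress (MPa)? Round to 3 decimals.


Average shear stress = F / (overlap * width)
= 5296 / (22 * 34)
= 7.080 MPa

7.080


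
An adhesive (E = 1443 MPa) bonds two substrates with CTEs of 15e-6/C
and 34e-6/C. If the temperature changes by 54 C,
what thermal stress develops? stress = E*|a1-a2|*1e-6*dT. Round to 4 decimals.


Stress = 1443 * |15 - 34| * 1e-6 * 54
= 1.4805 MPa

1.4805


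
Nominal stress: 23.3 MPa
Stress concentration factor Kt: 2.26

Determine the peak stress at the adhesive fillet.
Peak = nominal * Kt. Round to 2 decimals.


Peak stress = 23.3 * 2.26
= 52.66 MPa

52.66


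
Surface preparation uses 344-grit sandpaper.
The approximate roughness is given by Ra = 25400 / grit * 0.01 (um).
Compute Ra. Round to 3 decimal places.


Ra = 25400 / 344 * 0.01
= 254 / 344
= 0.738 um

0.738


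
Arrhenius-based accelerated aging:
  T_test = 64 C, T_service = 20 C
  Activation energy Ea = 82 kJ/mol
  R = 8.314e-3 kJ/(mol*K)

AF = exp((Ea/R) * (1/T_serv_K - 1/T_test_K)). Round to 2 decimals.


T_test_K = 337.15, T_serv_K = 293.15
AF = exp((82/8.314e-3) * (1/293.15 - 1/337.15))
= 80.70

80.70


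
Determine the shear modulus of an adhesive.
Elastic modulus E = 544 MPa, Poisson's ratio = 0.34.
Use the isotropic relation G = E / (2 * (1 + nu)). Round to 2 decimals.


G = 544 / (2*(1+0.34)) = 544 / 2.68
= 202.99 MPa

202.99


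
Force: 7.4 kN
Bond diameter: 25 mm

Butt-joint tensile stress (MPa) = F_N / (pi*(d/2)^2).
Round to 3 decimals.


F_N = 7.4 * 1000 = 7400.0 N
A = pi*(12.5)^2 = 490.8739 mm^2
stress = 7400.0 / 490.8739 = 15.075 MPa

15.075


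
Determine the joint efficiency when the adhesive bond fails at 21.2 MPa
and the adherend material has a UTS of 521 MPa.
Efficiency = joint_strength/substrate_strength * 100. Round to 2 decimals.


Joint efficiency = 21.2 / 521 * 100
= 4.07%

4.07


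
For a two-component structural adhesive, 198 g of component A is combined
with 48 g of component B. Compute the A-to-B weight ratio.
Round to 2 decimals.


Weight ratio A:B = 198 / 48
= 4.13

4.13


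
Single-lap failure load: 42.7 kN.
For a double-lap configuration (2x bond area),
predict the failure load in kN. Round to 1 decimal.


Failure load = 42.7 * 2 = 85.4 kN

85.4


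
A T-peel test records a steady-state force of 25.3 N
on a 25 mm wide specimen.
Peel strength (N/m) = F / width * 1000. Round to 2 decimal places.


Peel strength = 25.3 / 25 * 1000
= 1012.00 N/m

1012.00


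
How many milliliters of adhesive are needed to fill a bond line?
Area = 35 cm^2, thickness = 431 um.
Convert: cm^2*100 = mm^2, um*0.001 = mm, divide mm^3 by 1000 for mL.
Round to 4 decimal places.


= (35 * 100) * (431 * 0.001) / 1000
= 1.5085 mL

1.5085


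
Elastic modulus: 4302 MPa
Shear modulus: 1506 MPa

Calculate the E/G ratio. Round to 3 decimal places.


E / G = 4302 / 1506 = 2.857

2.857


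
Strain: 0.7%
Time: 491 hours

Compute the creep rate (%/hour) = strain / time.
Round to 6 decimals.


Creep rate = 0.7 / 491
= 0.001426 %/h

0.001426


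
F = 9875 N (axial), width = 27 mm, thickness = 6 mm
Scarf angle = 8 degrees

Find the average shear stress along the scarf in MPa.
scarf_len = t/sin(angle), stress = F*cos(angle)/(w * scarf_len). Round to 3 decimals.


scarf_len = 6/sin(8 deg) = 43.1118
cos(8 deg) = 0.990268
stress = 9875*0.990268/(27*43.1118) = 8.401 MPa

8.401


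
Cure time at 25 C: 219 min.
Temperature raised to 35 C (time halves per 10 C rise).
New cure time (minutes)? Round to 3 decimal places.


Acceleration factor = 2^(10/10) = 2.0000
New time = 219 / 2.0000 = 109.500 min

109.500


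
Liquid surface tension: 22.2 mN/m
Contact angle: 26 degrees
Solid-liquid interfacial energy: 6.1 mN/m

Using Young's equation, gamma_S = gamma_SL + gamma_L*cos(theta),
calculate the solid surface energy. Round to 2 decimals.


gamma_S = 6.1 + 22.2 * cos(26)
= 26.05 mN/m

26.05


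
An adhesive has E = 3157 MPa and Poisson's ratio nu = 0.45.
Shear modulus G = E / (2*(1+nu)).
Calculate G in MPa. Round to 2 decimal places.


G = 3157 / (2*(1+0.45))
= 3157 / 2.90
= 1088.62 MPa

1088.62


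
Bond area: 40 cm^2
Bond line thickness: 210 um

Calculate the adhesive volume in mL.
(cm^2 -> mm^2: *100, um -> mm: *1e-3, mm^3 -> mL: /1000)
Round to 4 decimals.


V = 40*100 * 210*1e-3 / 1000
= 0.8400 mL

0.8400


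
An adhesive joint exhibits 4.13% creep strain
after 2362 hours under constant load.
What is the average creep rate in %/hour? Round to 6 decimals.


Creep rate = strain / time
= 4.13 / 2362
= 0.001749 %/h

0.001749


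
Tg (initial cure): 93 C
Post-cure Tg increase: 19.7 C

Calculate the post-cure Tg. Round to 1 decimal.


Post-cure Tg = 93 + 19.7 = 112.7 C

112.7


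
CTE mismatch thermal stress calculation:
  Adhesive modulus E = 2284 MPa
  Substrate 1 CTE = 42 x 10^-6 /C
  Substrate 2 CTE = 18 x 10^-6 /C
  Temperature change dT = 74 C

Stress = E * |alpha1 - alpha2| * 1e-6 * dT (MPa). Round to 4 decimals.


delta_alpha = |42 - 18| = 24 x 10^-6/C
Stress = 2284 * 24e-6 * 74
= 4.0564 MPa

4.0564


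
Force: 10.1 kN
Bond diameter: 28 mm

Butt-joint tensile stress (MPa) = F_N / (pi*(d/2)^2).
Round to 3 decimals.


F_N = 10.1 * 1000 = 10100.0 N
A = pi*(14.0)^2 = 615.7522 mm^2
stress = 10100.0 / 615.7522 = 16.403 MPa

16.403


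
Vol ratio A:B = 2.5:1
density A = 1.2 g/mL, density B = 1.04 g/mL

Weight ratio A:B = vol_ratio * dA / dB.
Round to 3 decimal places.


Weight ratio = 2.5 * 1.2 / 1.04
= 2.885

2.885


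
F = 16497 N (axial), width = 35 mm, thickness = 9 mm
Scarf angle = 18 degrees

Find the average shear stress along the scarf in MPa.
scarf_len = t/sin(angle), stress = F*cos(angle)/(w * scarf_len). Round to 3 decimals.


scarf_len = 9/sin(18 deg) = 29.1246
cos(18 deg) = 0.951057
stress = 16497*0.951057/(35*29.1246) = 15.392 MPa

15.392


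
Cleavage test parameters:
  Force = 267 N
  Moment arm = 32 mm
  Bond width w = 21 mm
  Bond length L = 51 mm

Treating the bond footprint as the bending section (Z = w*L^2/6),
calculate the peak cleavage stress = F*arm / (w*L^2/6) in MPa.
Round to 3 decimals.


M = 267 * 32 = 8544 N*mm
Z = 21 * 51^2 / 6 = 54621 / 6 mm^3
sigma = M / Z = 6 * 8544 / 54621 = 51264 / 54621
= 0.939 MPa

0.939


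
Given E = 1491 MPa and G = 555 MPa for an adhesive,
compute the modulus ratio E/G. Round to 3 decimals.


E/G ratio = 1491 / 555 = 2.686

2.686


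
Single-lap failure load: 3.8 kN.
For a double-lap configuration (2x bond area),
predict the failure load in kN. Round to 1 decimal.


Failure load = 3.8 * 2 = 7.6 kN

7.6


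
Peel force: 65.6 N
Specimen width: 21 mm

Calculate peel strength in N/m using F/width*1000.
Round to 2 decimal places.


Peel strength = 65.6 / 21 * 1000 = 3123.81 N/m

3123.81


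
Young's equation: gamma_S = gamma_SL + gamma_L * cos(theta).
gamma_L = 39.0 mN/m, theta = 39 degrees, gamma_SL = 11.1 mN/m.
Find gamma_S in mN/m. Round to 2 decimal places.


cos(39 deg) = 0.777146
gamma_S = 11.1 + 39.0 * 0.777146
= 41.41 mN/m

41.41


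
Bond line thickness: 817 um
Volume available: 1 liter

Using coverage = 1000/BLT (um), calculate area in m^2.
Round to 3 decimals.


1 L = 1e6 mm^3, thickness = 817 um = 0.817 mm
Area = 1e6 / 0.817 mm^2 = (1e6 / 0.817) / 1e6 m^2 = 1000 / 817 m^2
= 1.224 m^2

1.224


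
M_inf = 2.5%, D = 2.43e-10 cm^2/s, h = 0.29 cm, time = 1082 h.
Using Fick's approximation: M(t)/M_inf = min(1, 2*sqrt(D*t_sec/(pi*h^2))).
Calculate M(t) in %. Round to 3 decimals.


t = 3895200 s
ratio = min(1, 2*sqrt(2.43e-10*3895200/(pi*0.0841)))
= 0.119709
M(t) = 2.5 * 0.119709 = 0.299%

0.299


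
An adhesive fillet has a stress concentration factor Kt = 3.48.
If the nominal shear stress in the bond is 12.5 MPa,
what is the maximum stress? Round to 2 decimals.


Max stress = 12.5 * 3.48 = 43.50 MPa

43.50


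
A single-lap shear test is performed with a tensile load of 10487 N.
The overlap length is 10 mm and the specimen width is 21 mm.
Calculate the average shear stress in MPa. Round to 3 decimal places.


Shear stress = F / (overlap * width)
= 10487 / (10 * 21)
= 10487 / 210
= 49.938 MPa

49.938


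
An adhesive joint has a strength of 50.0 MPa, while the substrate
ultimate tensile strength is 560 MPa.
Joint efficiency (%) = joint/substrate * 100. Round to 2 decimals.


Efficiency = 50.0 / 560 * 100
= 8.93%

8.93


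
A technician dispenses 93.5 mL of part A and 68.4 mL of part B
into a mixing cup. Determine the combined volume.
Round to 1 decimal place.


Combined volume = 93.5 + 68.4
= 161.9 mL

161.9


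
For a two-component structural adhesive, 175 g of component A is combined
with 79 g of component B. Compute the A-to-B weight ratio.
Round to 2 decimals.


Weight ratio A:B = 175 / 79
= 2.22

2.22


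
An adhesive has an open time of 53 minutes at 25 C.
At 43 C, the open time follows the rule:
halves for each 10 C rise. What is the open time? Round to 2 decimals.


Factor = 2^((43-25)/10) = 3.4822
Open time = 53 / 3.4822 = 15.22 min

15.22


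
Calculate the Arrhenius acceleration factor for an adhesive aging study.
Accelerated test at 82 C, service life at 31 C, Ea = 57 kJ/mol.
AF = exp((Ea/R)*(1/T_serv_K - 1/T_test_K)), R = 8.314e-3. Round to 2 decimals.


T_test = 355.15 K, T_serv = 304.15 K
Ea/R = 57 / 0.008314 = 6855.91
AF = exp(6855.91 * (1/304.15 - 1/355.15))
= 25.46

25.46


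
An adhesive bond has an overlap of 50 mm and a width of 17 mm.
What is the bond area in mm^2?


Bond area = overlap * width
= 50 * 17
= 850 mm^2

850


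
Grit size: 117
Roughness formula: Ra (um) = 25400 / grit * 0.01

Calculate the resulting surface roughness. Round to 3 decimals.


Ra = 25400 / 117 * 0.01
= 2.171 um

2.171


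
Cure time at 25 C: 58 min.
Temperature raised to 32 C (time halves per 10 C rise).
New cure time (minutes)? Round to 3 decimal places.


Acceleration factor = 2^(7/10) = 1.6245
New time = 58 / 1.6245 = 35.703 min

35.703


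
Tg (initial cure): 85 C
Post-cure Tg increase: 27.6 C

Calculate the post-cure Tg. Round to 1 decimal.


Post-cure Tg = 85 + 27.6 = 112.6 C

112.6


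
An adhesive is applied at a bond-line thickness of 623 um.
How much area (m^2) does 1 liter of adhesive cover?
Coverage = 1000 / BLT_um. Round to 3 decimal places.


Coverage = 1000 / 623 = 1.605 m^2

1.605


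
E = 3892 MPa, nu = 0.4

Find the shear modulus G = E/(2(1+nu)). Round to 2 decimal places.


G = 3892 / (2 * 1.40)
= 1390.00 MPa

1390.00


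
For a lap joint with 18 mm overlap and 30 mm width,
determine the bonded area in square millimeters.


Area = 18 * 30 = 540 mm^2

540


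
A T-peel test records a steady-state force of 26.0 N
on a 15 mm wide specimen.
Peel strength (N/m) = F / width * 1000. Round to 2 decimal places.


Peel strength = 26.0 / 15 * 1000
= 1733.33 N/m

1733.33


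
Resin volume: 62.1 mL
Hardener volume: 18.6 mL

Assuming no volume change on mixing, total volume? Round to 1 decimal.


V_total = 62.1 + 18.6 = 80.7 mL

80.7


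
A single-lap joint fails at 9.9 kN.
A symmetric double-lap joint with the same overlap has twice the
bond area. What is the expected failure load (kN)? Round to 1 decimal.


Double-lap load = 2 * 9.9 = 19.8 kN

19.8


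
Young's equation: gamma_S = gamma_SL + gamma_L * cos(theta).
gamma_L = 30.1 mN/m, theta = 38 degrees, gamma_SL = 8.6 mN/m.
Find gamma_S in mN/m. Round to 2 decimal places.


cos(38 deg) = 0.788011
gamma_S = 8.6 + 30.1 * 0.788011
= 32.32 mN/m

32.32


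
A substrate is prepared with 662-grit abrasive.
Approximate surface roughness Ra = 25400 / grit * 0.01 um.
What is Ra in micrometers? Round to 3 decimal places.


Ra = 25400 / 662 * 0.01 = 0.384 um

0.384


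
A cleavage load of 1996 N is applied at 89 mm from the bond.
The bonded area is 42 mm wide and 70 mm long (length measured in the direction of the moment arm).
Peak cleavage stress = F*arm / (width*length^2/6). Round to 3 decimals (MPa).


Moment = 1996 * 89 = 177644 N*mm
Section modulus = 42 * 4900 / 6 = 205800 / 6 mm^3
Stress = 177644 / (205800 / 6) = 1065864 / 205800
= 5.179 MPa

5.179


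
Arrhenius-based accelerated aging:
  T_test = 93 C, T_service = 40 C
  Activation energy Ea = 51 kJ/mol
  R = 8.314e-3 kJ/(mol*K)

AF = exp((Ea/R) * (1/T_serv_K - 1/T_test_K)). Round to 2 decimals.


T_test_K = 366.15, T_serv_K = 313.15
AF = exp((51/8.314e-3) * (1/313.15 - 1/366.15))
= 17.04

17.04


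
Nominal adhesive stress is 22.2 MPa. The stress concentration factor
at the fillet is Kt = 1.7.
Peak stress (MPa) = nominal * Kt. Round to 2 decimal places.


Peak = 22.2 * 1.7 = 37.74 MPa

37.74


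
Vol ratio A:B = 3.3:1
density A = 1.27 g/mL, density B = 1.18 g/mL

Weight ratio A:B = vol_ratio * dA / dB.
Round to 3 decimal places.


Weight ratio = 3.3 * 1.27 / 1.18
= 3.552

3.552


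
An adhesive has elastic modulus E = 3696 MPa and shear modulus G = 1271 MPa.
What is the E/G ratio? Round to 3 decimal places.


E/G = 3696 / 1271 = 2.908

2.908


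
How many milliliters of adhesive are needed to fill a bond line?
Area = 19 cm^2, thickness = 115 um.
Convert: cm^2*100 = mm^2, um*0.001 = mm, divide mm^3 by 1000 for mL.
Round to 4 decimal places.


= (19 * 100) * (115 * 0.001) / 1000
= 0.2185 mL

0.2185


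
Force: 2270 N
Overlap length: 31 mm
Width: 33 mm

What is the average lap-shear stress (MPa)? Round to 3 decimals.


Average shear stress = F / (overlap * width)
= 2270 / (31 * 33)
= 2.219 MPa

2.219


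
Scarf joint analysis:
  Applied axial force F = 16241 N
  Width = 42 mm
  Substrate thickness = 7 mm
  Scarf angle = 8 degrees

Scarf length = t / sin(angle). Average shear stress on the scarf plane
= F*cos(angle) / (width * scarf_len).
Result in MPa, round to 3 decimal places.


Scarf length = 7 / sin(8 deg) = 50.2971 mm
cos(8 deg) = 0.990268
Shear = 16241 * 0.990268 / (42 * 50.2971)
= 7.613 MPa

7.613


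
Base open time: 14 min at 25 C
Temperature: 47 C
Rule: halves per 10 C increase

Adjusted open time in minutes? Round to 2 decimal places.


Acceleration = 2^((47-25)/10) = 4.5948
Open time = 14 / 4.5948 = 3.05 min

3.05


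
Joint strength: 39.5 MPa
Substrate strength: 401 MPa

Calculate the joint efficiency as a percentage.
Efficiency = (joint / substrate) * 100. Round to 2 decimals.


Efficiency = (39.5 / 401) * 100 = 9.85%

9.85


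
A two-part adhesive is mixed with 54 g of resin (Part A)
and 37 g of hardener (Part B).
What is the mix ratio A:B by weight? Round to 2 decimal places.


Mix ratio = mass_A / mass_B
= 54 / 37
= 1.46

1.46


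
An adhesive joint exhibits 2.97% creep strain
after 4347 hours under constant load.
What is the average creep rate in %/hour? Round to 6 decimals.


Creep rate = strain / time
= 2.97 / 4347
= 0.000683 %/h

0.000683


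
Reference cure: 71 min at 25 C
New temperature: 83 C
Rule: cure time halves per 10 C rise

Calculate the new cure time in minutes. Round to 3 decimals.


factor = 2^((83-25)/10) = 55.7152
t_new = 71 / 55.7152 = 1.274 min

1.274


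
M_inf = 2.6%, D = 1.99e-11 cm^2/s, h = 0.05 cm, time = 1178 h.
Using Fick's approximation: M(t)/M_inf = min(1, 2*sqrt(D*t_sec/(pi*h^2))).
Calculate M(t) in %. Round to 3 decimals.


t = 4240800 s
ratio = min(1, 2*sqrt(1.99e-11*4240800/(pi*0.0025)))
= 0.207317
M(t) = 2.6 * 0.207317 = 0.539%

0.539


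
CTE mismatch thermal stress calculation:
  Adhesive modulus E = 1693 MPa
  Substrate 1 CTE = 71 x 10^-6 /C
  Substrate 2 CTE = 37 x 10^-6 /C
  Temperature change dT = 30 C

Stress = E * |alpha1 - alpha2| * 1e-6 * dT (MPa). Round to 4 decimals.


delta_alpha = |71 - 37| = 34 x 10^-6/C
Stress = 1693 * 34e-6 * 30
= 1.7269 MPa

1.7269


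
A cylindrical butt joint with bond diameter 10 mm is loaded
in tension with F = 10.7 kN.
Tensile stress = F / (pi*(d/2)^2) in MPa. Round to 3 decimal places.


Area = pi * (10/2)^2 = 78.5398 mm^2
Stress = 10.7*1000 / 78.5398
= 136.237 MPa

136.237


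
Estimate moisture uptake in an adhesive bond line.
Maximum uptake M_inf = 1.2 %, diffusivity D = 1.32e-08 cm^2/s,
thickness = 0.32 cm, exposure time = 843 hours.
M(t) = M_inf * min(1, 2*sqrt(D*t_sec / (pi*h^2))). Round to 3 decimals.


Convert time: 843 h = 3034800 s
ratio = min(1, 2*sqrt(1.32e-08*3034800/(pi*0.32^2)))
= 0.705760
M(t) = 1.2 * 0.705760 = 0.847%

0.847


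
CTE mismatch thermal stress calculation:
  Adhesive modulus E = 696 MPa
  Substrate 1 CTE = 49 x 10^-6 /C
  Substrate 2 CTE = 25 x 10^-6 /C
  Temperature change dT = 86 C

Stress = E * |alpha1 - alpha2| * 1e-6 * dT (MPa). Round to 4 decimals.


delta_alpha = |49 - 25| = 24 x 10^-6/C
Stress = 696 * 24e-6 * 86
= 1.4365 MPa

1.4365


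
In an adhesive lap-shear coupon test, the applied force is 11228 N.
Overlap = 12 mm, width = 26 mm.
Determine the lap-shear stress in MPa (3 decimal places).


stress = F / (overlap * width)
= 11228 / (12 * 26)
= 35.987 MPa

35.987
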